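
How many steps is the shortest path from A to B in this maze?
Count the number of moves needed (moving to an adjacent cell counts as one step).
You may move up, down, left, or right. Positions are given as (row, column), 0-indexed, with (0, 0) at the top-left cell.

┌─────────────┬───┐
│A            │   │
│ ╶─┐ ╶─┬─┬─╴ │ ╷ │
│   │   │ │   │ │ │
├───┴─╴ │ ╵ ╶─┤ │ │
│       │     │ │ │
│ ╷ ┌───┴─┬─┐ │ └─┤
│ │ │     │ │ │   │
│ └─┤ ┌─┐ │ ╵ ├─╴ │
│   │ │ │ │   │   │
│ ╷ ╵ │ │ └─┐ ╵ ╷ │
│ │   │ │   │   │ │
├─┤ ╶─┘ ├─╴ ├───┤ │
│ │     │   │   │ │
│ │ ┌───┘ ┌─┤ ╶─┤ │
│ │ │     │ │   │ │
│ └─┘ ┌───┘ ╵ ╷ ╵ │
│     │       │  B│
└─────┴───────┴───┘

Using BFS to find shortest path:
Start: (0, 0), End: (8, 8)
Path found:
(0,0) → (0,1) → (0,2) → (0,3) → (0,4) → (0,5) → (0,6) → (1,6) → (1,5) → (2,5) → (2,6) → (3,6) → (4,6) → (5,6) → (5,7) → (4,7) → (4,8) → (5,8) → (6,8) → (7,8) → (8,8)
Number of steps: 20

Solution:

┌─────────────┬───┐
│A → → → → → ↓│   │
│ ╶─┐ ╶─┬─┬─╴ │ ╷ │
│   │   │ │↓ ↲│ │ │
├───┴─╴ │ ╵ ╶─┤ │ │
│       │  ↳ ↓│ │ │
│ ╷ ┌───┴─┬─┐ │ └─┤
│ │ │     │ │↓│   │
│ └─┤ ┌─┐ │ ╵ ├─╴ │
│   │ │ │ │  ↓│↱ ↓│
│ ╷ ╵ │ │ └─┐ ╵ ╷ │
│ │   │ │   │↳ ↑│↓│
├─┤ ╶─┘ ├─╴ ├───┤ │
│ │     │   │   │↓│
│ │ ┌───┘ ┌─┤ ╶─┤ │
│ │ │     │ │   │↓│
│ └─┘ ┌───┘ ╵ ╷ ╵ │
│     │       │  B│
└─────┴───────┴───┘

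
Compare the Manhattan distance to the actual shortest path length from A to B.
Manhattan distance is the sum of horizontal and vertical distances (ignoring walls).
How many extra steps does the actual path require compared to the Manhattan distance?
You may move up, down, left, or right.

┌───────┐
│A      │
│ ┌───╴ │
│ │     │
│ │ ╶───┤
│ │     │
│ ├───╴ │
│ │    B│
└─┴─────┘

Manhattan distance: |3 - 0| + |3 - 0| = 6
Actual path length: 10
Extra steps: 10 - 6 = 4

Solution:

┌───────┐
│A → → ↓│
│ ┌───╴ │
│ │↓ ← ↲│
│ │ ╶───┤
│ │↳ → ↓│
│ ├───╴ │
│ │    B│
└─┴─────┘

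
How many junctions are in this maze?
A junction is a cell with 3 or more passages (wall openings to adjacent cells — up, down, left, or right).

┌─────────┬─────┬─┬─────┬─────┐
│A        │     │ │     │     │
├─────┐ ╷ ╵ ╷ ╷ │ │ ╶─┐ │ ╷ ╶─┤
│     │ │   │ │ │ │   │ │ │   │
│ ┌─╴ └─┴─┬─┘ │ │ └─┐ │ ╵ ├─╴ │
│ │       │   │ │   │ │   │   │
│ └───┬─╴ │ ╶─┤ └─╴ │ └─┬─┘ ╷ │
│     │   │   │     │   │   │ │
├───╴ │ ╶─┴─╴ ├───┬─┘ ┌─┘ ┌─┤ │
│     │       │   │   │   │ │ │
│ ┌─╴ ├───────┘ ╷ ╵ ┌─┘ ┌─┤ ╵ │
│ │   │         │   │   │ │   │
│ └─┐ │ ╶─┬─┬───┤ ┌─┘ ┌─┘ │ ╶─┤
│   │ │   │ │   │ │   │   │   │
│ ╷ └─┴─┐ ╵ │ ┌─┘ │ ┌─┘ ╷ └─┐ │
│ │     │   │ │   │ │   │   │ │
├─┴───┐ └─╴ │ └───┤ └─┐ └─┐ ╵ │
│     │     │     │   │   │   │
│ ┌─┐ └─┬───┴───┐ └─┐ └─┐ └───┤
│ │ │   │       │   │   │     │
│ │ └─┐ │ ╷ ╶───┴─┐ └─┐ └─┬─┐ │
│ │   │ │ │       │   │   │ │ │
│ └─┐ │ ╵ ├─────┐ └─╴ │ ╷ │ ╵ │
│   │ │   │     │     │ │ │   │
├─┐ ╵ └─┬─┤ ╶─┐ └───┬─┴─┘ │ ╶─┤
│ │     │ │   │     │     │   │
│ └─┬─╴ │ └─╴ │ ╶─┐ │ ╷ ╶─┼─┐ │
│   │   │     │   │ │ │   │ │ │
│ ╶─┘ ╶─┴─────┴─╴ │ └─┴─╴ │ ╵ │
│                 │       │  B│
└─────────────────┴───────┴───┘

Checking each cell for number of passages:

Junctions found (3+ passages):
  (0, 3): 3 passages
  (0, 6): 3 passages
  (0, 13): 3 passages
  (2, 2): 3 passages
  (2, 14): 3 passages
  (3, 10): 3 passages
  (4, 2): 3 passages
  (5, 2): 3 passages
  (5, 8): 3 passages
  (5, 13): 3 passages
  (6, 0): 3 passages
  (6, 12): 3 passages
  (7, 5): 3 passages
  (7, 11): 3 passages
  (9, 5): 3 passages
  (10, 11): 3 passages
  (11, 13): 3 passages
  (12, 2): 3 passages
  (12, 7): 3 passages
  (12, 11): 3 passages
  (13, 0): 3 passages
  (14, 2): 3 passages
Total junctions: 22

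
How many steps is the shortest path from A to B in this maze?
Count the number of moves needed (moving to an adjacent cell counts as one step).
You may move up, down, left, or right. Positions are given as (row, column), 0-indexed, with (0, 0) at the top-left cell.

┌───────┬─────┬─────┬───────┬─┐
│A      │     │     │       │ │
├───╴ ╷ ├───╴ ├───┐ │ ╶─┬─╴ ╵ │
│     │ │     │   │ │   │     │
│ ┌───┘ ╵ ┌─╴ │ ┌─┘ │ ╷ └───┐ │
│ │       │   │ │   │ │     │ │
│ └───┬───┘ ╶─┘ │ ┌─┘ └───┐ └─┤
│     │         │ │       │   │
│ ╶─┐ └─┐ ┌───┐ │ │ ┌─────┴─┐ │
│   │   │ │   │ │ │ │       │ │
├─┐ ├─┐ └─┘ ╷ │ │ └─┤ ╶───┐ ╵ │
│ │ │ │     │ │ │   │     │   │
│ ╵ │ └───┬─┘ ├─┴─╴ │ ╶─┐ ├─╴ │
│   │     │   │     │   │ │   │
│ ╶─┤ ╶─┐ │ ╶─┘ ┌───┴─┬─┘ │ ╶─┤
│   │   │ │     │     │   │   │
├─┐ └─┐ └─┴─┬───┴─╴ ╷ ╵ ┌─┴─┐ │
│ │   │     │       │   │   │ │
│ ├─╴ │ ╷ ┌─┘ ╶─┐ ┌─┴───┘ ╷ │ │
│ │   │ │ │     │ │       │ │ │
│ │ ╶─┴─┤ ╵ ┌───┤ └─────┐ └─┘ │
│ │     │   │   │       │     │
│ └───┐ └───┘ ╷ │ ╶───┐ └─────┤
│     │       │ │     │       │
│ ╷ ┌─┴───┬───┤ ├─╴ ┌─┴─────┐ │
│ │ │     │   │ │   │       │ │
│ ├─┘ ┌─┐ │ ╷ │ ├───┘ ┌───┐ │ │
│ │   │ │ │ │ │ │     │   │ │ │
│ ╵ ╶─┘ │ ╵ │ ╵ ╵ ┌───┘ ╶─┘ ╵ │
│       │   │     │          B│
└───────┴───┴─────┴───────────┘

Using BFS to find shortest path:
Start: (0, 0), End: (14, 14)
Path found:
(0,0) → (0,1) → (0,2) → (1,2) → (1,1) → (1,0) → (2,0) → (3,0) → (4,0) → (4,1) → (5,1) → (6,1) → (6,0) → (7,0) → (7,1) → (8,1) → (8,2) → (9,2) → (9,1) → (10,1) → (10,2) → (10,3) → (11,3) → (11,4) → (11,5) → (11,6) → (10,6) → (10,7) → (11,7) → (12,7) → (13,7) → (14,7) → (14,8) → (13,8) → (13,9) → (13,10) → (12,10) → (12,11) → (12,12) → (12,13) → (13,13) → (14,13) → (14,14)
Number of steps: 42

Solution:

┌───────┬─────┬─────┬───────┬─┐
│A → ↓  │     │     │       │ │
├───╴ ╷ ├───╴ ├───┐ │ ╶─┬─╴ ╵ │
│↓ ← ↲│ │     │   │ │   │     │
│ ┌───┘ ╵ ┌─╴ │ ┌─┘ │ ╷ └───┐ │
│↓│       │   │ │   │ │     │ │
│ └───┬───┘ ╶─┘ │ ┌─┘ └───┐ └─┤
│↓    │         │ │       │   │
│ ╶─┐ └─┐ ┌───┐ │ │ ┌─────┴─┐ │
│↳ ↓│   │ │   │ │ │ │       │ │
├─┐ ├─┐ └─┘ ╷ │ │ └─┤ ╶───┐ ╵ │
│ │↓│ │     │ │ │   │     │   │
│ ╵ │ └───┬─┘ ├─┴─╴ │ ╶─┐ ├─╴ │
│↓ ↲│     │   │     │   │ │   │
│ ╶─┤ ╶─┐ │ ╶─┘ ┌───┴─┬─┘ │ ╶─┤
│↳ ↓│   │ │     │     │   │   │
├─┐ └─┐ └─┴─┬───┴─╴ ╷ ╵ ┌─┴─┐ │
│ │↳ ↓│     │       │   │   │ │
│ ├─╴ │ ╷ ┌─┘ ╶─┐ ┌─┴───┘ ╷ │ │
│ │↓ ↲│ │ │     │ │       │ │ │
│ │ ╶─┴─┤ ╵ ┌───┤ └─────┐ └─┘ │
│ │↳ → ↓│   │↱ ↓│       │     │
│ └───┐ └───┘ ╷ │ ╶───┐ └─────┤
│     │↳ → → ↑│↓│     │       │
│ ╷ ┌─┴───┬───┤ ├─╴ ┌─┴─────┐ │
│ │ │     │   │↓│   │↱ → → ↓│ │
│ ├─┘ ┌─┐ │ ╷ │ ├───┘ ┌───┐ │ │
│ │   │ │ │ │ │↓│↱ → ↑│   │↓│ │
│ ╵ ╶─┘ │ ╵ │ ╵ ╵ ┌───┘ ╶─┘ ╵ │
│       │   │  ↳ ↑│        ↳ B│
└───────┴───┴─────┴───────────┘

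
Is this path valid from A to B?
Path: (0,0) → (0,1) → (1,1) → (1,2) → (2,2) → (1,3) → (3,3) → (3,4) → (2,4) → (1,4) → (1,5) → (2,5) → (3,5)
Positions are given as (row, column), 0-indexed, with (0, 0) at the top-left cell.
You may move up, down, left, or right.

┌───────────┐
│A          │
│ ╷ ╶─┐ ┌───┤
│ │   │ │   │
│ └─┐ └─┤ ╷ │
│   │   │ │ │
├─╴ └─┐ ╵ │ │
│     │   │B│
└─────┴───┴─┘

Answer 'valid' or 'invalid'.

Checking path validity:
Result: Invalid move at step 5: cannot move from (2, 2) to (1, 3).

invalid

Correct solution:

┌───────────┐
│A ↓        │
│ ╷ ╶─┐ ┌───┤
│ │↳ ↓│ │↱ ↓│
│ └─┐ └─┤ ╷ │
│   │↳ ↓│↑│↓│
├─╴ └─┐ ╵ │ │
│     │↳ ↑│B│
└─────┴───┴─┘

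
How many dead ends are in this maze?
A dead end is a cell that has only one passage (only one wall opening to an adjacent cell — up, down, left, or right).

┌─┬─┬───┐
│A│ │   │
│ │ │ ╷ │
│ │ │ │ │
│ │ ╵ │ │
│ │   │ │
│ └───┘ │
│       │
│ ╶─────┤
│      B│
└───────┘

Checking each cell for number of passages:

Dead ends found at positions:
  (0, 0)
  (0, 1)
  (4, 3)
Total dead ends: 3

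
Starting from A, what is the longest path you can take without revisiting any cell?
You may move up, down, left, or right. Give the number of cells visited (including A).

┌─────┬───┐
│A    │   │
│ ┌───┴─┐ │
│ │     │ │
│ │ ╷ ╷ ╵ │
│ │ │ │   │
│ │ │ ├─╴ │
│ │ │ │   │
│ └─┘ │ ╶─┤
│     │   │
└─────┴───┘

Finding longest simple path using DFS:
Start: (0, 0)
Longest path visits 17 cells
Path: A → down → down → down → down → right → right → up → up → up → right → down → right → down → left → down → right

Solution:

┌─────┬───┐
│A    │   │
│ ┌───┴─┐ │
│↓│  ↱ ↓│ │
│ │ ╷ ╷ ╵ │
│↓│ │↑│↳ ↓│
│ │ │ ├─╴ │
│↓│ │↑│↓ ↲│
│ └─┘ │ ╶─┤
│↳ → ↑│↳ B│
└─────┴───┘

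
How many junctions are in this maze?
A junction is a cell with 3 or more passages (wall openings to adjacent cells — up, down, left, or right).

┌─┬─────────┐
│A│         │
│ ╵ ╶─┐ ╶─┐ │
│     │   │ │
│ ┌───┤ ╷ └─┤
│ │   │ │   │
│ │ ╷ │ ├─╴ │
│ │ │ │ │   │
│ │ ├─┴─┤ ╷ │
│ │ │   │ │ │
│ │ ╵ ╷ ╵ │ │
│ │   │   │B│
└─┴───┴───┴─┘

Checking each cell for number of passages:

Junctions found (3+ passages):
  (0, 3): 3 passages
  (1, 0): 3 passages
  (1, 1): 3 passages
  (1, 3): 3 passages
  (3, 5): 3 passages
Total junctions: 5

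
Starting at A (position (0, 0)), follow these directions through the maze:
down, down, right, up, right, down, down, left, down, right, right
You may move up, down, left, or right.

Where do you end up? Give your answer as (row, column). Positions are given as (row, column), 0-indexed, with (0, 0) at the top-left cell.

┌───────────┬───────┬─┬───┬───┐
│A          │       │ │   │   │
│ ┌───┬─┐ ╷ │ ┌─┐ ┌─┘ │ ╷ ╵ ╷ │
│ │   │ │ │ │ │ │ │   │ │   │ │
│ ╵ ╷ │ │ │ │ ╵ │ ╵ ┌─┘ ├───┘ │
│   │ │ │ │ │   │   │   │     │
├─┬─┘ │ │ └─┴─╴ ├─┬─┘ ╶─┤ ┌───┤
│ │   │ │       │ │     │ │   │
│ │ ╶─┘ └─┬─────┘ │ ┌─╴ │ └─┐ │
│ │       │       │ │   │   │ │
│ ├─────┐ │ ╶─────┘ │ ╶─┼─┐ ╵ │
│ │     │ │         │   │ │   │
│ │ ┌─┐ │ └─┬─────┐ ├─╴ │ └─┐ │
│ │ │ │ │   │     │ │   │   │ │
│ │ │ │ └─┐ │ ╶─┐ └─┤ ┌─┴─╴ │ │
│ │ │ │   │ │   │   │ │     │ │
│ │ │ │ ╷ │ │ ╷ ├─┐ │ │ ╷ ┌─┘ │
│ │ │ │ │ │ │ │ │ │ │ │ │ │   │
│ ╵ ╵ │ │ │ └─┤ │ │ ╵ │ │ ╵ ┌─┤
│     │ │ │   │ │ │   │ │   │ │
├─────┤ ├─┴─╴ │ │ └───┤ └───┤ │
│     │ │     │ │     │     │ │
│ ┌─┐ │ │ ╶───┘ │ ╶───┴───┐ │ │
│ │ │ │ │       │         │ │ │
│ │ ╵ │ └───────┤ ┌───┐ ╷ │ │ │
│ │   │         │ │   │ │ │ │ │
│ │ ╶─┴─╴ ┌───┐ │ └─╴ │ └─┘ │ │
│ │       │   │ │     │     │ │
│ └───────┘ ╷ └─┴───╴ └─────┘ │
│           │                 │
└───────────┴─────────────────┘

Following directions step by step:
Start: (0, 0)
  down: (0, 0) → (1, 0)
  down: (1, 0) → (2, 0)
  right: (2, 0) → (2, 1)
  up: (2, 1) → (1, 1)
  right: (1, 1) → (1, 2)
  down: (1, 2) → (2, 2)
  down: (2, 2) → (3, 2)
  left: (3, 2) → (3, 1)
  down: (3, 1) → (4, 1)
  right: (4, 1) → (4, 2)
  right: (4, 2) → (4, 3)
Final position: (4, 3)

Path taken:

┌───────────┬───────┬─┬───┬───┐
│A          │       │ │   │   │
│ ┌───┬─┐ ╷ │ ┌─┐ ┌─┘ │ ╷ ╵ ╷ │
│↓│↱ ↓│ │ │ │ │ │ │   │ │   │ │
│ ╵ ╷ │ │ │ │ ╵ │ ╵ ┌─┘ ├───┘ │
│↳ ↑│↓│ │ │ │   │   │   │     │
├─┬─┘ │ │ └─┴─╴ ├─┬─┘ ╶─┤ ┌───┤
│ │↓ ↲│ │       │ │     │ │   │
│ │ ╶─┘ └─┬─────┘ │ ┌─╴ │ └─┐ │
│ │↳ → B  │       │ │   │   │ │
│ ├─────┐ │ ╶─────┘ │ ╶─┼─┐ ╵ │
│ │     │ │         │   │ │   │
│ │ ┌─┐ │ └─┬─────┐ ├─╴ │ └─┐ │
│ │ │ │ │   │     │ │   │   │ │
│ │ │ │ └─┐ │ ╶─┐ └─┤ ┌─┴─╴ │ │
│ │ │ │   │ │   │   │ │     │ │
│ │ │ │ ╷ │ │ ╷ ├─┐ │ │ ╷ ┌─┘ │
│ │ │ │ │ │ │ │ │ │ │ │ │ │   │
│ ╵ ╵ │ │ │ └─┤ │ │ ╵ │ │ ╵ ┌─┤
│     │ │ │   │ │ │   │ │   │ │
├─────┤ ├─┴─╴ │ │ └───┤ └───┤ │
│     │ │     │ │     │     │ │
│ ┌─┐ │ │ ╶───┘ │ ╶───┴───┐ │ │
│ │ │ │ │       │         │ │ │
│ │ ╵ │ └───────┤ ┌───┐ ╷ │ │ │
│ │   │         │ │   │ │ │ │ │
│ │ ╶─┴─╴ ┌───┐ │ └─╴ │ └─┘ │ │
│ │       │   │ │     │     │ │
│ └───────┘ ╷ └─┴───╴ └─────┘ │
│           │                 │
└───────────┴─────────────────┘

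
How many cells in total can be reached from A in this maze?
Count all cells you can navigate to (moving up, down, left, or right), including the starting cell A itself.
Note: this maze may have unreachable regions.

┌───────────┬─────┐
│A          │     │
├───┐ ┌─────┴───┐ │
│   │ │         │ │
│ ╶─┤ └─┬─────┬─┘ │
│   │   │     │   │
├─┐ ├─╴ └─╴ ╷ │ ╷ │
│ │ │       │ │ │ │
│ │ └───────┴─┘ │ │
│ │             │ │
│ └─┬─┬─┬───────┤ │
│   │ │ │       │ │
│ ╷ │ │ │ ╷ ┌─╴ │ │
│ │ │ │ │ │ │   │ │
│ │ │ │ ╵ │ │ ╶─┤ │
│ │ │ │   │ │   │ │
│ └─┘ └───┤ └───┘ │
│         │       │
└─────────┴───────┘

Using BFS/flood-fill to find all reachable cells from A:
Maze size: 9 × 9 = 81 total cells
64 cell(s) are walled off and cannot be reached from A.
Reachable cells: 17

Reachable region (· marks reachable cells):

┌───────────┬─────┐
│A · · · · ·│     │
├───┐ ┌─────┴───┐ │
│   │·│         │ │
│ ╶─┤ └─┬─────┬─┘ │
│   │· ·│· · ·│   │
├─┐ ├─╴ └─╴ ╷ │ ╷ │
│ │ │· · · ·│·│ │ │
│ │ └───────┴─┘ │ │
│ │             │ │
│ └─┬─┬─┬───────┤ │
│   │ │ │       │ │
│ ╷ │ │ │ ╷ ┌─╴ │ │
│ │ │ │ │ │ │   │ │
│ │ │ │ ╵ │ │ ╶─┤ │
│ │ │ │   │ │   │ │
│ └─┘ └───┤ └───┘ │
│         │       │
└─────────┴───────┘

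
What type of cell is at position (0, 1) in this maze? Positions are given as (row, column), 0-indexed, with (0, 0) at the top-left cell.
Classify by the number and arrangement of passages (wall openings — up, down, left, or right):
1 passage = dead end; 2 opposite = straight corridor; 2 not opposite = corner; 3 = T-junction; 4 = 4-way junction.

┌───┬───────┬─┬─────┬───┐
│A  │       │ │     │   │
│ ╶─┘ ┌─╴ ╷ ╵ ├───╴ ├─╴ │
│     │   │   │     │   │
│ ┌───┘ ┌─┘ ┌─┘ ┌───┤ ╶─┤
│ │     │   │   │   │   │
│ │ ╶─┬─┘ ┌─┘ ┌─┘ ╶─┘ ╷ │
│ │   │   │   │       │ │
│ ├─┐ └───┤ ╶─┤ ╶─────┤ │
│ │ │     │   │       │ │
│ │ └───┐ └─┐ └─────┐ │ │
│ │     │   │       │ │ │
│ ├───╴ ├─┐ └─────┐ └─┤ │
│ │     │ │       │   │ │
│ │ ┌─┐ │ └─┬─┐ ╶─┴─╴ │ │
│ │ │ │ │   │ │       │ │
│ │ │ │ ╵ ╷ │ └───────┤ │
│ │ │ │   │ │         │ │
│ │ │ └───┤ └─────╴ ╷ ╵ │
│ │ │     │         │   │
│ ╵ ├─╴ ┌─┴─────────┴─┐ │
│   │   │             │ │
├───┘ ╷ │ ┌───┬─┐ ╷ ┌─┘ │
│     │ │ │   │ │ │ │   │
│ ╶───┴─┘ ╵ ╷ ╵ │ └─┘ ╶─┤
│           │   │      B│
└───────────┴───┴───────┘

Checking cell at (0, 1):
Number of passages: 1
Cell type: dead end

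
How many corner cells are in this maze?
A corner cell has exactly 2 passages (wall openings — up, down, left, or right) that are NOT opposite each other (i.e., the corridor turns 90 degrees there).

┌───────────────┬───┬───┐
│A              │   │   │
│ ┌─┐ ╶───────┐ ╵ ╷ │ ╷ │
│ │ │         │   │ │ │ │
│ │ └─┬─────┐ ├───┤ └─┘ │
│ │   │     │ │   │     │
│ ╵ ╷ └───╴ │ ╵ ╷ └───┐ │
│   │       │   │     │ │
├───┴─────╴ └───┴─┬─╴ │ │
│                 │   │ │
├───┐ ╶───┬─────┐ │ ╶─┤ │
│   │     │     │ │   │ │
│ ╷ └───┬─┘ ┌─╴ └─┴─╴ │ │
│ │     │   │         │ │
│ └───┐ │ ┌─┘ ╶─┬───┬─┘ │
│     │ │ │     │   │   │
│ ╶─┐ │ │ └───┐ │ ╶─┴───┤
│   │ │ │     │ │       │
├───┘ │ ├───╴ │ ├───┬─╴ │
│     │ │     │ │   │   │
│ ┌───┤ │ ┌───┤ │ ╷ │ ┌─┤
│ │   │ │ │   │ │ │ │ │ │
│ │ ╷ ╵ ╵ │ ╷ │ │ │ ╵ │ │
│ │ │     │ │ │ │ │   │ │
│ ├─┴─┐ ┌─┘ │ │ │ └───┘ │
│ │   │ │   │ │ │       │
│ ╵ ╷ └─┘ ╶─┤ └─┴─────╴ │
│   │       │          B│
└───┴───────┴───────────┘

Counting corner cells (2 non-opposite passages):
Total corners: 73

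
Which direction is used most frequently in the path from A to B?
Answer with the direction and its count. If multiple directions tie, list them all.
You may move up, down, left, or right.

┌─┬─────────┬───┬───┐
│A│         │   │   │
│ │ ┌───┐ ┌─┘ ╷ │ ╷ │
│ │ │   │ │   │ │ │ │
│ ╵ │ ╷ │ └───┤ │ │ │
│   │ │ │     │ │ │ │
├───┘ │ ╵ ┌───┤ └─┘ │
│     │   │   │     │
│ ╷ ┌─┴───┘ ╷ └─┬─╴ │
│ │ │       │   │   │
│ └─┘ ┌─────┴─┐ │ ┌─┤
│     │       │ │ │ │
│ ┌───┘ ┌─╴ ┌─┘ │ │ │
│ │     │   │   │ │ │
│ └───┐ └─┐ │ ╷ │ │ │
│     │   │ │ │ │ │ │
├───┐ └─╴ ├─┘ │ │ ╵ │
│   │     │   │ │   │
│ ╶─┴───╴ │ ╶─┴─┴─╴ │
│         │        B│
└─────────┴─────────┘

Directions: down, down, right, up, up, right, right, right, down, down, down, left, up, up, left, down, down, left, left, down, down, right, right, up, right, right, right, up, right, down, right, down, down, left, down, down, left, down, right, right, right, right
Counts: {'down': 15, 'right': 15, 'up': 6, 'left': 6}
Most common: down and right (tied at 15 times each)

Solution:

┌─┬─────────┬───┬───┐
│A│↱ → → ↓  │   │   │
│ │ ┌───┐ ┌─┘ ╷ │ ╷ │
│↓│↑│↓ ↰│↓│   │ │ │ │
│ ╵ │ ╷ │ └───┤ │ │ │
│↳ ↑│↓│↑│↓    │ │ │ │
├───┘ │ ╵ ┌───┤ └─┘ │
│↓ ← ↲│↑ ↲│↱ ↓│     │
│ ╷ ┌─┴───┘ ╷ └─┬─╴ │
│↓│ │↱ → → ↑│↳ ↓│   │
│ └─┘ ┌─────┴─┐ │ ┌─┤
│↳ → ↑│       │↓│ │ │
│ ┌───┘ ┌─╴ ┌─┘ │ │ │
│ │     │   │↓ ↲│ │ │
│ └───┐ └─┐ │ ╷ │ │ │
│     │   │ │↓│ │ │ │
├───┐ └─╴ ├─┘ │ │ ╵ │
│   │     │↓ ↲│ │   │
│ ╶─┴───╴ │ ╶─┴─┴─╴ │
│         │↳ → → → B│
└─────────┴─────────┘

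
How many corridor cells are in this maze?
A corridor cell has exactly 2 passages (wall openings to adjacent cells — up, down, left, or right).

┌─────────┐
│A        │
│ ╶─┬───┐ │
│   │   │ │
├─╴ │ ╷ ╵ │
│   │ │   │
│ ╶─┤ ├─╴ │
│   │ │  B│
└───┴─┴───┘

Counting cells with exactly 2 passages:
Total corridor cells: 16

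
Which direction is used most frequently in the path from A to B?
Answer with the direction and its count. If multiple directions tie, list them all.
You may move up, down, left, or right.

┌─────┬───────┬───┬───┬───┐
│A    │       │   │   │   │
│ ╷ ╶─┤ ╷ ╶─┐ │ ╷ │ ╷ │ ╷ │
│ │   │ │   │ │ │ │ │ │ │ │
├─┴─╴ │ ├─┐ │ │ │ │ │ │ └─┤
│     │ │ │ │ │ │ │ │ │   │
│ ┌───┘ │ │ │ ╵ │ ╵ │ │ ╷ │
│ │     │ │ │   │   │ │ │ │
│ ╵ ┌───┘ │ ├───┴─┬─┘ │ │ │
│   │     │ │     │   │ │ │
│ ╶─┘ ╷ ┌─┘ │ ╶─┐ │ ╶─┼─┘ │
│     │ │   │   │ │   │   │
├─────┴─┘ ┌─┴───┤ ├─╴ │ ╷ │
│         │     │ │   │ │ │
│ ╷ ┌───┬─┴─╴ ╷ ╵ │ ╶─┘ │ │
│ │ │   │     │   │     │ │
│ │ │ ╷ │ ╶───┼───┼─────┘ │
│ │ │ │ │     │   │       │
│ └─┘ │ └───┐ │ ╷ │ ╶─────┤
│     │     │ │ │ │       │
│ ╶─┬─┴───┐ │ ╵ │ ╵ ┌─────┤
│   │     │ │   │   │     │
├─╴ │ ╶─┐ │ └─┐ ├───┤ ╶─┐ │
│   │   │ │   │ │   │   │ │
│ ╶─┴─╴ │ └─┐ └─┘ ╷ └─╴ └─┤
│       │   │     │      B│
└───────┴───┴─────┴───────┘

Directions: right, down, right, down, left, left, down, down, right, up, right, right, up, up, up, right, down, right, down, down, down, down, left, down, left, left, left, left, down, down, down, right, right, up, up, right, down, down, right, right, down, down, right, down, right, right, up, right, down, right, right, right
Counts: {'right': 19, 'down': 19, 'left': 7, 'up': 7}
Most common: down and right (tied at 19 times each)

Solution:

┌─────┬───────┬───┬───┬───┐
│A ↓  │↱ ↓    │   │   │   │
│ ╷ ╶─┤ ╷ ╶─┐ │ ╷ │ ╷ │ ╷ │
│ │↳ ↓│↑│↳ ↓│ │ │ │ │ │ │ │
├─┴─╴ │ ├─┐ │ │ │ │ │ │ └─┤
│↓ ← ↲│↑│ │↓│ │ │ │ │ │   │
│ ┌───┘ │ │ │ ╵ │ ╵ │ │ ╷ │
│↓│↱ → ↑│ │↓│   │   │ │ │ │
│ ╵ ┌───┘ │ ├───┴─┬─┘ │ │ │
│↳ ↑│     │↓│     │   │ │ │
│ ╶─┘ ╷ ┌─┘ │ ╶─┐ │ ╶─┼─┘ │
│     │ │↓ ↲│   │ │   │   │
├─────┴─┘ ┌─┴───┤ ├─╴ │ ╷ │
│↓ ← ← ← ↲│     │ │   │ │ │
│ ╷ ┌───┬─┴─╴ ╷ ╵ │ ╶─┘ │ │
│↓│ │↱ ↓│     │   │     │ │
│ │ │ ╷ │ ╶───┼───┼─────┘ │
│↓│ │↑│↓│     │   │       │
│ └─┘ │ └───┐ │ ╷ │ ╶─────┤
│↳ → ↑│↳ → ↓│ │ │ │       │
│ ╶─┬─┴───┐ │ ╵ │ ╵ ┌─────┤
│   │     │↓│   │   │     │
├─╴ │ ╶─┐ │ └─┐ ├───┤ ╶─┐ │
│   │   │ │↳ ↓│ │↱ ↓│   │ │
│ ╶─┴─╴ │ └─┐ └─┘ ╷ └─╴ └─┤
│       │   │↳ → ↑│↳ → → B│
└───────┴───┴─────┴───────┘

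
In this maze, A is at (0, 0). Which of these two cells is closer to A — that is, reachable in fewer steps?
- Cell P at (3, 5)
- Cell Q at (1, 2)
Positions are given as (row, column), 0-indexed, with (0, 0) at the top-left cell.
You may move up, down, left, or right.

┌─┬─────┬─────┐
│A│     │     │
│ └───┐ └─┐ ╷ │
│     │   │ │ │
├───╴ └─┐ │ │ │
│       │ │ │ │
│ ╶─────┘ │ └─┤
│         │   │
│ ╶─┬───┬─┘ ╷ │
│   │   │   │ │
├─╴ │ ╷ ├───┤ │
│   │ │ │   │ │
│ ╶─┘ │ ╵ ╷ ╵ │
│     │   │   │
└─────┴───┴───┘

Shortest path A → P at (3, 5): 28 steps
Shortest path A → Q at (1, 2): 3 steps

Q is closer (3 steps vs 28 steps).

Path to P:

┌─┬─────┬─────┐
│A│     │     │
│ └───┐ └─┐ ╷ │
│↳ → ↓│   │ │ │
├───╴ └─┐ │ │ │
│↓ ← ↲  │ │ │ │
│ ╶─────┘ │ └─┤
│↓        │P ↰│
│ ╶─┬───┬─┘ ╷ │
│↳ ↓│↱ ↓│   │↑│
├─╴ │ ╷ ├───┤ │
│↓ ↲│↑│↓│↱ ↓│↑│
│ ╶─┘ │ ╵ ╷ ╵ │
│↳ → ↑│↳ ↑│↳ ↑│
└─────┴───┴───┘

Path to Q:

┌─┬─────┬─────┐
│A│     │     │
│ └───┐ └─┐ ╷ │
│↳ → Q│   │ │ │
├───╴ └─┐ │ │ │
│       │ │ │ │
│ ╶─────┘ │ └─┤
│         │   │
│ ╶─┬───┬─┘ ╷ │
│   │   │   │ │
├─╴ │ ╷ ├───┤ │
│   │ │ │   │ │
│ ╶─┘ │ ╵ ╷ ╵ │
│     │   │   │
└─────┴───┴───┘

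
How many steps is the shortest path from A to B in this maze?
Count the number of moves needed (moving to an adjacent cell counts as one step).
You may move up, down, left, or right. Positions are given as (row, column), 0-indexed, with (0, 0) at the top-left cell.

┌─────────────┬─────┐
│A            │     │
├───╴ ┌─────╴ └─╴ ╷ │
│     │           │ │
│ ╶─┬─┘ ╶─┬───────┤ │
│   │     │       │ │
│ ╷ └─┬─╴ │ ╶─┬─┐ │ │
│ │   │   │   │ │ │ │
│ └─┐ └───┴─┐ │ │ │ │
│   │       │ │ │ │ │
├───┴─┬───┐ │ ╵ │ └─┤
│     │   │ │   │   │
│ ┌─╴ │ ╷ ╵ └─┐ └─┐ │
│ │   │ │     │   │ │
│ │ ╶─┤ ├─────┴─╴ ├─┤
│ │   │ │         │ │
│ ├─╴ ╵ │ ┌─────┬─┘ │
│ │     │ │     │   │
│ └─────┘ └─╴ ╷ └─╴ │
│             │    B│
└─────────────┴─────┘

Using BFS to find shortest path:
Start: (0, 0), End: (9, 9)
Path found:
(0,0) → (0,1) → (0,2) → (1,2) → (1,1) → (1,0) → (2,0) → (2,1) → (3,1) → (3,2) → (4,2) → (4,3) → (4,4) → (4,5) → (5,5) → (6,5) → (6,4) → (5,4) → (5,3) → (6,3) → (7,3) → (8,3) → (8,2) → (7,2) → (7,1) → (6,1) → (6,2) → (5,2) → (5,1) → (5,0) → (6,0) → (7,0) → (8,0) → (9,0) → (9,1) → (9,2) → (9,3) → (9,4) → (9,5) → (9,6) → (8,6) → (8,7) → (9,7) → (9,8) → (9,9)
Number of steps: 44

Solution:

┌─────────────┬─────┐
│A → ↓        │     │
├───╴ ┌─────╴ └─╴ ╷ │
│↓ ← ↲│           │ │
│ ╶─┬─┘ ╶─┬───────┤ │
│↳ ↓│     │       │ │
│ ╷ └─┬─╴ │ ╶─┬─┐ │ │
│ │↳ ↓│   │   │ │ │ │
│ └─┐ └───┴─┐ │ │ │ │
│   │↳ → → ↓│ │ │ │ │
├───┴─┬───┐ │ ╵ │ └─┤
│↓ ← ↰│↓ ↰│↓│   │   │
│ ┌─╴ │ ╷ ╵ └─┐ └─┐ │
│↓│↱ ↑│↓│↑ ↲  │   │ │
│ │ ╶─┤ ├─────┴─╴ ├─┤
│↓│↑ ↰│↓│         │ │
│ ├─╴ ╵ │ ┌─────┬─┘ │
│↓│  ↑ ↲│ │  ↱ ↓│   │
│ └─────┘ └─╴ ╷ └─╴ │
│↳ → → → → → ↑│↳ → B│
└─────────────┴─────┘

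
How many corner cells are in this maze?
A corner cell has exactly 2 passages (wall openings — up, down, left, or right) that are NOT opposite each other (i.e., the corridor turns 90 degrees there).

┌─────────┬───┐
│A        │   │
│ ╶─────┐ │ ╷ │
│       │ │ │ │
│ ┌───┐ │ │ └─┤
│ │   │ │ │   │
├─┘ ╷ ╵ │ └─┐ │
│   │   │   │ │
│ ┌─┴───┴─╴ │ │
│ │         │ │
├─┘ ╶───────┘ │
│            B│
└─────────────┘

Counting corner cells (2 non-opposite passages):
Total corners: 18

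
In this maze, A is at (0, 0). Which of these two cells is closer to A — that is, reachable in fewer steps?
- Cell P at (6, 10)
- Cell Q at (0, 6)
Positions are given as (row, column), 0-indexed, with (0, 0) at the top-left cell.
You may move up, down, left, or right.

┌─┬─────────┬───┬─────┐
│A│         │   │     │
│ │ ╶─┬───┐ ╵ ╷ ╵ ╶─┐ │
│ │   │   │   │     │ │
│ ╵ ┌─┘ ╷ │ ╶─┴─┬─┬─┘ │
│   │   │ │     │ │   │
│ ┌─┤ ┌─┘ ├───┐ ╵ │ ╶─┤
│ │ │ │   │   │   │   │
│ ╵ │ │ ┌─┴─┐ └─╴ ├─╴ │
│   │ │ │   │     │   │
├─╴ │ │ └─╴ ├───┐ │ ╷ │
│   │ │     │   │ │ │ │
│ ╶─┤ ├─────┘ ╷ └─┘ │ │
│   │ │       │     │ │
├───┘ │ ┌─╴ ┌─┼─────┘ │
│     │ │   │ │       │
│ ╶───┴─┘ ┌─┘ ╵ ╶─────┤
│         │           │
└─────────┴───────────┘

Shortest path A → P at (6, 10): 26 steps
Shortest path A → Q at (0, 6): 12 steps

Q is closer (12 steps vs 26 steps).

Path to P:

┌─┬─────────┬───┬─────┐
│A│↱ → → → ↓│↱ ↓│↱ → ↓│
│ │ ╶─┬───┐ ╵ ╷ ╵ ╶─┐ │
│↓│↑  │   │↳ ↑│↳ ↑  │↓│
│ ╵ ┌─┘ ╷ │ ╶─┴─┬─┬─┘ │
│↳ ↑│   │ │     │ │↓ ↲│
│ ┌─┤ ┌─┘ ├───┐ ╵ │ ╶─┤
│ │ │ │   │   │   │↳ ↓│
│ ╵ │ │ ┌─┴─┐ └─╴ ├─╴ │
│   │ │ │   │     │  ↓│
├─╴ │ │ └─╴ ├───┐ │ ╷ │
│   │ │     │   │ │ │↓│
│ ╶─┤ ├─────┘ ╷ └─┘ │ │
│   │ │       │     │P│
├───┘ │ ┌─╴ ┌─┼─────┘ │
│     │ │   │ │       │
│ ╶───┴─┘ ┌─┘ ╵ ╶─────┤
│         │           │
└─────────┴───────────┘

Path to Q:

┌─┬─────────┬───┬─────┐
│A│↱ → → → ↓│Q  │     │
│ │ ╶─┬───┐ ╵ ╷ ╵ ╶─┐ │
│↓│↑  │   │↳ ↑│     │ │
│ ╵ ┌─┘ ╷ │ ╶─┴─┬─┬─┘ │
│↳ ↑│   │ │     │ │   │
│ ┌─┤ ┌─┘ ├───┐ ╵ │ ╶─┤
│ │ │ │   │   │   │   │
│ ╵ │ │ ┌─┴─┐ └─╴ ├─╴ │
│   │ │ │   │     │   │
├─╴ │ │ └─╴ ├───┐ │ ╷ │
│   │ │     │   │ │ │ │
│ ╶─┤ ├─────┘ ╷ └─┘ │ │
│   │ │       │     │ │
├───┘ │ ┌─╴ ┌─┼─────┘ │
│     │ │   │ │       │
│ ╶───┴─┘ ┌─┘ ╵ ╶─────┤
│         │           │
└─────────┴───────────┘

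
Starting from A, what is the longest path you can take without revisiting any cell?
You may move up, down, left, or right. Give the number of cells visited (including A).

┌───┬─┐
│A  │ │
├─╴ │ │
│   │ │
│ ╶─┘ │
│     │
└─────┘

Finding longest simple path using DFS:
Start: (0, 0)
Longest path visits 9 cells
Path: A → right → down → left → down → right → right → up → up

Solution:

┌───┬─┐
│A ↓│B│
├─╴ │ │
│↓ ↲│↑│
│ ╶─┘ │
│↳ → ↑│
└─────┘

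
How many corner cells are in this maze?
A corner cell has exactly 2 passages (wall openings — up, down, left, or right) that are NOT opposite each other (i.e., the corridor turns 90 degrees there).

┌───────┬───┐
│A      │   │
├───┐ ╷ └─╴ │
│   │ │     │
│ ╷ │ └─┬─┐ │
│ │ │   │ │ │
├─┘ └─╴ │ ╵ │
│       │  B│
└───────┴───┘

Counting corner cells (2 non-opposite passages):
Total corners: 10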